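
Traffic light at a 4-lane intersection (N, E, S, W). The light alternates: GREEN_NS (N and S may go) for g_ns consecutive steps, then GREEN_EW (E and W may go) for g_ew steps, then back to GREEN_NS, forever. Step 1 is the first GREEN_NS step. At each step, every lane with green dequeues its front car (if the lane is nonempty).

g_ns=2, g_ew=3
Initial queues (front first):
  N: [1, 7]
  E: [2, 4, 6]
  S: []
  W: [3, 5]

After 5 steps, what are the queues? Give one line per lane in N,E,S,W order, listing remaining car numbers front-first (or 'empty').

Step 1 [NS]: N:car1-GO,E:wait,S:empty,W:wait | queues: N=1 E=3 S=0 W=2
Step 2 [NS]: N:car7-GO,E:wait,S:empty,W:wait | queues: N=0 E=3 S=0 W=2
Step 3 [EW]: N:wait,E:car2-GO,S:wait,W:car3-GO | queues: N=0 E=2 S=0 W=1
Step 4 [EW]: N:wait,E:car4-GO,S:wait,W:car5-GO | queues: N=0 E=1 S=0 W=0
Step 5 [EW]: N:wait,E:car6-GO,S:wait,W:empty | queues: N=0 E=0 S=0 W=0

N: empty
E: empty
S: empty
W: empty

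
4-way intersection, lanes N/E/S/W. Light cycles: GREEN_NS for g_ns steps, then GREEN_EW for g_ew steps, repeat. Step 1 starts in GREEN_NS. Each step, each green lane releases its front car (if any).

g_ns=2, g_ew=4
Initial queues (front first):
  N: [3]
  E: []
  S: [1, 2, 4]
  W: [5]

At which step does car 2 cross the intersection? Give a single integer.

Step 1 [NS]: N:car3-GO,E:wait,S:car1-GO,W:wait | queues: N=0 E=0 S=2 W=1
Step 2 [NS]: N:empty,E:wait,S:car2-GO,W:wait | queues: N=0 E=0 S=1 W=1
Step 3 [EW]: N:wait,E:empty,S:wait,W:car5-GO | queues: N=0 E=0 S=1 W=0
Step 4 [EW]: N:wait,E:empty,S:wait,W:empty | queues: N=0 E=0 S=1 W=0
Step 5 [EW]: N:wait,E:empty,S:wait,W:empty | queues: N=0 E=0 S=1 W=0
Step 6 [EW]: N:wait,E:empty,S:wait,W:empty | queues: N=0 E=0 S=1 W=0
Step 7 [NS]: N:empty,E:wait,S:car4-GO,W:wait | queues: N=0 E=0 S=0 W=0
Car 2 crosses at step 2

2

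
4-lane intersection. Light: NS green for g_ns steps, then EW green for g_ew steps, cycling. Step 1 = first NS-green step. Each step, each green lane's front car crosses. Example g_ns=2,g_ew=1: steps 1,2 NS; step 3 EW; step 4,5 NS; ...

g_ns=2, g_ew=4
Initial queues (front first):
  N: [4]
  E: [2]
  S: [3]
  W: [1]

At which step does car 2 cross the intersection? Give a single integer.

Step 1 [NS]: N:car4-GO,E:wait,S:car3-GO,W:wait | queues: N=0 E=1 S=0 W=1
Step 2 [NS]: N:empty,E:wait,S:empty,W:wait | queues: N=0 E=1 S=0 W=1
Step 3 [EW]: N:wait,E:car2-GO,S:wait,W:car1-GO | queues: N=0 E=0 S=0 W=0
Car 2 crosses at step 3

3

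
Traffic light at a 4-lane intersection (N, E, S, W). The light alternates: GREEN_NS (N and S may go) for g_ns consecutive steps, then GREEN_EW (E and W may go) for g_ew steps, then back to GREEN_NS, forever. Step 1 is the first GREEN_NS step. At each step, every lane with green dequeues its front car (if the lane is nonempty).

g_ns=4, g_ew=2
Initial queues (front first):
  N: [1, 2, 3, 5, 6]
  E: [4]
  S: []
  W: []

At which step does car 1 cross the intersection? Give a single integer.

Step 1 [NS]: N:car1-GO,E:wait,S:empty,W:wait | queues: N=4 E=1 S=0 W=0
Step 2 [NS]: N:car2-GO,E:wait,S:empty,W:wait | queues: N=3 E=1 S=0 W=0
Step 3 [NS]: N:car3-GO,E:wait,S:empty,W:wait | queues: N=2 E=1 S=0 W=0
Step 4 [NS]: N:car5-GO,E:wait,S:empty,W:wait | queues: N=1 E=1 S=0 W=0
Step 5 [EW]: N:wait,E:car4-GO,S:wait,W:empty | queues: N=1 E=0 S=0 W=0
Step 6 [EW]: N:wait,E:empty,S:wait,W:empty | queues: N=1 E=0 S=0 W=0
Step 7 [NS]: N:car6-GO,E:wait,S:empty,W:wait | queues: N=0 E=0 S=0 W=0
Car 1 crosses at step 1

1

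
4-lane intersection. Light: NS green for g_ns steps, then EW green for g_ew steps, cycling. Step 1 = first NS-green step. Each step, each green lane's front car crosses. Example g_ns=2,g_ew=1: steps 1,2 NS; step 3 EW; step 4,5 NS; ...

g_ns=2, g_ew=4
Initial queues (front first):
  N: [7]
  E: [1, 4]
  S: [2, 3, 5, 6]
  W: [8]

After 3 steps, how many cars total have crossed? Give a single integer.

Step 1 [NS]: N:car7-GO,E:wait,S:car2-GO,W:wait | queues: N=0 E=2 S=3 W=1
Step 2 [NS]: N:empty,E:wait,S:car3-GO,W:wait | queues: N=0 E=2 S=2 W=1
Step 3 [EW]: N:wait,E:car1-GO,S:wait,W:car8-GO | queues: N=0 E=1 S=2 W=0
Cars crossed by step 3: 5

Answer: 5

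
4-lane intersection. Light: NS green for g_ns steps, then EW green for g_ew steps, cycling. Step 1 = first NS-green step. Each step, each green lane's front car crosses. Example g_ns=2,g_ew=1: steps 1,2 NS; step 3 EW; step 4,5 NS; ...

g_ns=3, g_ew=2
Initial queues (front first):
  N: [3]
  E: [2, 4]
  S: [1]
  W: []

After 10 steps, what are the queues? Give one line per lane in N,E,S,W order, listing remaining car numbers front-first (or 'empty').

Step 1 [NS]: N:car3-GO,E:wait,S:car1-GO,W:wait | queues: N=0 E=2 S=0 W=0
Step 2 [NS]: N:empty,E:wait,S:empty,W:wait | queues: N=0 E=2 S=0 W=0
Step 3 [NS]: N:empty,E:wait,S:empty,W:wait | queues: N=0 E=2 S=0 W=0
Step 4 [EW]: N:wait,E:car2-GO,S:wait,W:empty | queues: N=0 E=1 S=0 W=0
Step 5 [EW]: N:wait,E:car4-GO,S:wait,W:empty | queues: N=0 E=0 S=0 W=0

N: empty
E: empty
S: empty
W: empty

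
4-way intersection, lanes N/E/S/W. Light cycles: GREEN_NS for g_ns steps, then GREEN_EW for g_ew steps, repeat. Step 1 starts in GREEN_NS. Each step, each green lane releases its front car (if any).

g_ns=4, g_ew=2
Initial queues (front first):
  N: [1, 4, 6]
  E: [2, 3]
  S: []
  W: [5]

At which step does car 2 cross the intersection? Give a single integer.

Step 1 [NS]: N:car1-GO,E:wait,S:empty,W:wait | queues: N=2 E=2 S=0 W=1
Step 2 [NS]: N:car4-GO,E:wait,S:empty,W:wait | queues: N=1 E=2 S=0 W=1
Step 3 [NS]: N:car6-GO,E:wait,S:empty,W:wait | queues: N=0 E=2 S=0 W=1
Step 4 [NS]: N:empty,E:wait,S:empty,W:wait | queues: N=0 E=2 S=0 W=1
Step 5 [EW]: N:wait,E:car2-GO,S:wait,W:car5-GO | queues: N=0 E=1 S=0 W=0
Step 6 [EW]: N:wait,E:car3-GO,S:wait,W:empty | queues: N=0 E=0 S=0 W=0
Car 2 crosses at step 5

5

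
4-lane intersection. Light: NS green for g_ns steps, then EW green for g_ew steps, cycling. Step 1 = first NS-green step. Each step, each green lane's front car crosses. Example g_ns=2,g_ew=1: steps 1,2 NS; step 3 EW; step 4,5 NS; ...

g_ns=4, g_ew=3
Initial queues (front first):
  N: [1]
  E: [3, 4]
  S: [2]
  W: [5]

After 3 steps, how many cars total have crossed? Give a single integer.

Answer: 2

Derivation:
Step 1 [NS]: N:car1-GO,E:wait,S:car2-GO,W:wait | queues: N=0 E=2 S=0 W=1
Step 2 [NS]: N:empty,E:wait,S:empty,W:wait | queues: N=0 E=2 S=0 W=1
Step 3 [NS]: N:empty,E:wait,S:empty,W:wait | queues: N=0 E=2 S=0 W=1
Cars crossed by step 3: 2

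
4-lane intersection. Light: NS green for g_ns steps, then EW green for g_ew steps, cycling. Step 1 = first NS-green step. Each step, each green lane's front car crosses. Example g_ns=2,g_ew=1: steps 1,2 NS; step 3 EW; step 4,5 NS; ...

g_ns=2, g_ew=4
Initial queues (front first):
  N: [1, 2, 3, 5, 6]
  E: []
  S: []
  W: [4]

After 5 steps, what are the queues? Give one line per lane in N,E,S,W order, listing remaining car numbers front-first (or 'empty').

Step 1 [NS]: N:car1-GO,E:wait,S:empty,W:wait | queues: N=4 E=0 S=0 W=1
Step 2 [NS]: N:car2-GO,E:wait,S:empty,W:wait | queues: N=3 E=0 S=0 W=1
Step 3 [EW]: N:wait,E:empty,S:wait,W:car4-GO | queues: N=3 E=0 S=0 W=0
Step 4 [EW]: N:wait,E:empty,S:wait,W:empty | queues: N=3 E=0 S=0 W=0
Step 5 [EW]: N:wait,E:empty,S:wait,W:empty | queues: N=3 E=0 S=0 W=0

N: 3 5 6
E: empty
S: empty
W: empty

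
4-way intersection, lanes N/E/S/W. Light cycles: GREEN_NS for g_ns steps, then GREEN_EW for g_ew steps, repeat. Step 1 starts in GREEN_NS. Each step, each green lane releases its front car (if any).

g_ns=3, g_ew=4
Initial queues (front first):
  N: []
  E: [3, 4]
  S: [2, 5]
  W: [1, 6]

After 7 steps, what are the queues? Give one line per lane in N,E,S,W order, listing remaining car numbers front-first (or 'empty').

Step 1 [NS]: N:empty,E:wait,S:car2-GO,W:wait | queues: N=0 E=2 S=1 W=2
Step 2 [NS]: N:empty,E:wait,S:car5-GO,W:wait | queues: N=0 E=2 S=0 W=2
Step 3 [NS]: N:empty,E:wait,S:empty,W:wait | queues: N=0 E=2 S=0 W=2
Step 4 [EW]: N:wait,E:car3-GO,S:wait,W:car1-GO | queues: N=0 E=1 S=0 W=1
Step 5 [EW]: N:wait,E:car4-GO,S:wait,W:car6-GO | queues: N=0 E=0 S=0 W=0

N: empty
E: empty
S: empty
W: empty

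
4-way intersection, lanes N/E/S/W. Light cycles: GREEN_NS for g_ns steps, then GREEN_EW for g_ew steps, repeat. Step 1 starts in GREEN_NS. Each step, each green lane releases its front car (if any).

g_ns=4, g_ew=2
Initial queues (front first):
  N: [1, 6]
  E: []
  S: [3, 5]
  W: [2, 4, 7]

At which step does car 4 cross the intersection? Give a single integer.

Step 1 [NS]: N:car1-GO,E:wait,S:car3-GO,W:wait | queues: N=1 E=0 S=1 W=3
Step 2 [NS]: N:car6-GO,E:wait,S:car5-GO,W:wait | queues: N=0 E=0 S=0 W=3
Step 3 [NS]: N:empty,E:wait,S:empty,W:wait | queues: N=0 E=0 S=0 W=3
Step 4 [NS]: N:empty,E:wait,S:empty,W:wait | queues: N=0 E=0 S=0 W=3
Step 5 [EW]: N:wait,E:empty,S:wait,W:car2-GO | queues: N=0 E=0 S=0 W=2
Step 6 [EW]: N:wait,E:empty,S:wait,W:car4-GO | queues: N=0 E=0 S=0 W=1
Step 7 [NS]: N:empty,E:wait,S:empty,W:wait | queues: N=0 E=0 S=0 W=1
Step 8 [NS]: N:empty,E:wait,S:empty,W:wait | queues: N=0 E=0 S=0 W=1
Step 9 [NS]: N:empty,E:wait,S:empty,W:wait | queues: N=0 E=0 S=0 W=1
Step 10 [NS]: N:empty,E:wait,S:empty,W:wait | queues: N=0 E=0 S=0 W=1
Step 11 [EW]: N:wait,E:empty,S:wait,W:car7-GO | queues: N=0 E=0 S=0 W=0
Car 4 crosses at step 6

6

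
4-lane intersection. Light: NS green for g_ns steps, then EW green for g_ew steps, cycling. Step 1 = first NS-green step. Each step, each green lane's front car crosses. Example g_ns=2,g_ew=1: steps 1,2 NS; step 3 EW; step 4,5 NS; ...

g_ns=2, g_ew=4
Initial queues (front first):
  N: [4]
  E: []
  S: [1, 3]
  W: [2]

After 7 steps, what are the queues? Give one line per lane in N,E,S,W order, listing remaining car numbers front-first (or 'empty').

Step 1 [NS]: N:car4-GO,E:wait,S:car1-GO,W:wait | queues: N=0 E=0 S=1 W=1
Step 2 [NS]: N:empty,E:wait,S:car3-GO,W:wait | queues: N=0 E=0 S=0 W=1
Step 3 [EW]: N:wait,E:empty,S:wait,W:car2-GO | queues: N=0 E=0 S=0 W=0

N: empty
E: empty
S: empty
W: empty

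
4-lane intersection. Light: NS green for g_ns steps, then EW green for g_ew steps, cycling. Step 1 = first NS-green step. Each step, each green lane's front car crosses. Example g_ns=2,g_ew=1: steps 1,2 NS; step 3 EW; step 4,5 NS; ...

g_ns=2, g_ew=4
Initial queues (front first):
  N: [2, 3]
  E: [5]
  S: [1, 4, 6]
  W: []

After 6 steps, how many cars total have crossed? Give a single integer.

Step 1 [NS]: N:car2-GO,E:wait,S:car1-GO,W:wait | queues: N=1 E=1 S=2 W=0
Step 2 [NS]: N:car3-GO,E:wait,S:car4-GO,W:wait | queues: N=0 E=1 S=1 W=0
Step 3 [EW]: N:wait,E:car5-GO,S:wait,W:empty | queues: N=0 E=0 S=1 W=0
Step 4 [EW]: N:wait,E:empty,S:wait,W:empty | queues: N=0 E=0 S=1 W=0
Step 5 [EW]: N:wait,E:empty,S:wait,W:empty | queues: N=0 E=0 S=1 W=0
Step 6 [EW]: N:wait,E:empty,S:wait,W:empty | queues: N=0 E=0 S=1 W=0
Cars crossed by step 6: 5

Answer: 5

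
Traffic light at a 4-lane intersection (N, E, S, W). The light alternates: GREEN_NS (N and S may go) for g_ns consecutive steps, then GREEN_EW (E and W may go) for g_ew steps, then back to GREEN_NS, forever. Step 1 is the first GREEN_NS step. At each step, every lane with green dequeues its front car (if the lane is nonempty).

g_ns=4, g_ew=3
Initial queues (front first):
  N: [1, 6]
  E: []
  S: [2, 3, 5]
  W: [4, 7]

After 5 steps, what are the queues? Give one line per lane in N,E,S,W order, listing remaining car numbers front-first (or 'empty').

Step 1 [NS]: N:car1-GO,E:wait,S:car2-GO,W:wait | queues: N=1 E=0 S=2 W=2
Step 2 [NS]: N:car6-GO,E:wait,S:car3-GO,W:wait | queues: N=0 E=0 S=1 W=2
Step 3 [NS]: N:empty,E:wait,S:car5-GO,W:wait | queues: N=0 E=0 S=0 W=2
Step 4 [NS]: N:empty,E:wait,S:empty,W:wait | queues: N=0 E=0 S=0 W=2
Step 5 [EW]: N:wait,E:empty,S:wait,W:car4-GO | queues: N=0 E=0 S=0 W=1

N: empty
E: empty
S: empty
W: 7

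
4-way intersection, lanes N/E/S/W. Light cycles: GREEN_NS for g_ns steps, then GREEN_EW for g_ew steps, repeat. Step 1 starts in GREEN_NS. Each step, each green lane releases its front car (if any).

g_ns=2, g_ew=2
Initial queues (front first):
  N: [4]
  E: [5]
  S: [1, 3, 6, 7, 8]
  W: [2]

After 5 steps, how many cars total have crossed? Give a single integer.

Step 1 [NS]: N:car4-GO,E:wait,S:car1-GO,W:wait | queues: N=0 E=1 S=4 W=1
Step 2 [NS]: N:empty,E:wait,S:car3-GO,W:wait | queues: N=0 E=1 S=3 W=1
Step 3 [EW]: N:wait,E:car5-GO,S:wait,W:car2-GO | queues: N=0 E=0 S=3 W=0
Step 4 [EW]: N:wait,E:empty,S:wait,W:empty | queues: N=0 E=0 S=3 W=0
Step 5 [NS]: N:empty,E:wait,S:car6-GO,W:wait | queues: N=0 E=0 S=2 W=0
Cars crossed by step 5: 6

Answer: 6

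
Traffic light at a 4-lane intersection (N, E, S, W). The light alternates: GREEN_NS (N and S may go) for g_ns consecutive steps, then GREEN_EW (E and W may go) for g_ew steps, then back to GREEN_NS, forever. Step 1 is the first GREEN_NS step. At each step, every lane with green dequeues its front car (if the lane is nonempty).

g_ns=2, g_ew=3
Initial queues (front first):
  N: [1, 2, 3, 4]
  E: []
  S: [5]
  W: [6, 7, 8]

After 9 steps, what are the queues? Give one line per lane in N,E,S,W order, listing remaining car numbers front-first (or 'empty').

Step 1 [NS]: N:car1-GO,E:wait,S:car5-GO,W:wait | queues: N=3 E=0 S=0 W=3
Step 2 [NS]: N:car2-GO,E:wait,S:empty,W:wait | queues: N=2 E=0 S=0 W=3
Step 3 [EW]: N:wait,E:empty,S:wait,W:car6-GO | queues: N=2 E=0 S=0 W=2
Step 4 [EW]: N:wait,E:empty,S:wait,W:car7-GO | queues: N=2 E=0 S=0 W=1
Step 5 [EW]: N:wait,E:empty,S:wait,W:car8-GO | queues: N=2 E=0 S=0 W=0
Step 6 [NS]: N:car3-GO,E:wait,S:empty,W:wait | queues: N=1 E=0 S=0 W=0
Step 7 [NS]: N:car4-GO,E:wait,S:empty,W:wait | queues: N=0 E=0 S=0 W=0

N: empty
E: empty
S: empty
W: empty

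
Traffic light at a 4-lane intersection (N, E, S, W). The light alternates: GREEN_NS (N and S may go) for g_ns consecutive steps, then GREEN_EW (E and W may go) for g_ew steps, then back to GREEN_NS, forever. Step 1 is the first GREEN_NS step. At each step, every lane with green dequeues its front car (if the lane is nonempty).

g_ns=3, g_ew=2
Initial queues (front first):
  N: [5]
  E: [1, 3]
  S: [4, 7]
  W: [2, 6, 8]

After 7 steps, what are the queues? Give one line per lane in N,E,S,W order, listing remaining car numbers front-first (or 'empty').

Step 1 [NS]: N:car5-GO,E:wait,S:car4-GO,W:wait | queues: N=0 E=2 S=1 W=3
Step 2 [NS]: N:empty,E:wait,S:car7-GO,W:wait | queues: N=0 E=2 S=0 W=3
Step 3 [NS]: N:empty,E:wait,S:empty,W:wait | queues: N=0 E=2 S=0 W=3
Step 4 [EW]: N:wait,E:car1-GO,S:wait,W:car2-GO | queues: N=0 E=1 S=0 W=2
Step 5 [EW]: N:wait,E:car3-GO,S:wait,W:car6-GO | queues: N=0 E=0 S=0 W=1
Step 6 [NS]: N:empty,E:wait,S:empty,W:wait | queues: N=0 E=0 S=0 W=1
Step 7 [NS]: N:empty,E:wait,S:empty,W:wait | queues: N=0 E=0 S=0 W=1

N: empty
E: empty
S: empty
W: 8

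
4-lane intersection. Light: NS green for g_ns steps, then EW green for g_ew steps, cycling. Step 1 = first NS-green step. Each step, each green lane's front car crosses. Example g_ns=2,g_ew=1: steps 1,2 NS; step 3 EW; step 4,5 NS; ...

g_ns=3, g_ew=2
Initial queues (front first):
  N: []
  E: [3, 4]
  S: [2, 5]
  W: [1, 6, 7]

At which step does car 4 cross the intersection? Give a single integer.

Step 1 [NS]: N:empty,E:wait,S:car2-GO,W:wait | queues: N=0 E=2 S=1 W=3
Step 2 [NS]: N:empty,E:wait,S:car5-GO,W:wait | queues: N=0 E=2 S=0 W=3
Step 3 [NS]: N:empty,E:wait,S:empty,W:wait | queues: N=0 E=2 S=0 W=3
Step 4 [EW]: N:wait,E:car3-GO,S:wait,W:car1-GO | queues: N=0 E=1 S=0 W=2
Step 5 [EW]: N:wait,E:car4-GO,S:wait,W:car6-GO | queues: N=0 E=0 S=0 W=1
Step 6 [NS]: N:empty,E:wait,S:empty,W:wait | queues: N=0 E=0 S=0 W=1
Step 7 [NS]: N:empty,E:wait,S:empty,W:wait | queues: N=0 E=0 S=0 W=1
Step 8 [NS]: N:empty,E:wait,S:empty,W:wait | queues: N=0 E=0 S=0 W=1
Step 9 [EW]: N:wait,E:empty,S:wait,W:car7-GO | queues: N=0 E=0 S=0 W=0
Car 4 crosses at step 5

5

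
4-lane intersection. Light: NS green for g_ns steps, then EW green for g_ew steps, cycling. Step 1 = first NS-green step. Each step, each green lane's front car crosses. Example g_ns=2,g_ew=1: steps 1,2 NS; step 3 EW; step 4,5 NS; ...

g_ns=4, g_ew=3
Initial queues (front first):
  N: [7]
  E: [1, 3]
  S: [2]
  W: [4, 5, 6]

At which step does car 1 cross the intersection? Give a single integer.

Step 1 [NS]: N:car7-GO,E:wait,S:car2-GO,W:wait | queues: N=0 E=2 S=0 W=3
Step 2 [NS]: N:empty,E:wait,S:empty,W:wait | queues: N=0 E=2 S=0 W=3
Step 3 [NS]: N:empty,E:wait,S:empty,W:wait | queues: N=0 E=2 S=0 W=3
Step 4 [NS]: N:empty,E:wait,S:empty,W:wait | queues: N=0 E=2 S=0 W=3
Step 5 [EW]: N:wait,E:car1-GO,S:wait,W:car4-GO | queues: N=0 E=1 S=0 W=2
Step 6 [EW]: N:wait,E:car3-GO,S:wait,W:car5-GO | queues: N=0 E=0 S=0 W=1
Step 7 [EW]: N:wait,E:empty,S:wait,W:car6-GO | queues: N=0 E=0 S=0 W=0
Car 1 crosses at step 5

5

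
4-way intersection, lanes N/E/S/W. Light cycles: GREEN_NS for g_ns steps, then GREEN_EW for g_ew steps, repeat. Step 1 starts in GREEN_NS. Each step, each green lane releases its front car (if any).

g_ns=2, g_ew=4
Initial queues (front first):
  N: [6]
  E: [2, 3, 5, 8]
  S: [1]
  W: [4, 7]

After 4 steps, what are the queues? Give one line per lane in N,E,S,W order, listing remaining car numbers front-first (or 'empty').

Step 1 [NS]: N:car6-GO,E:wait,S:car1-GO,W:wait | queues: N=0 E=4 S=0 W=2
Step 2 [NS]: N:empty,E:wait,S:empty,W:wait | queues: N=0 E=4 S=0 W=2
Step 3 [EW]: N:wait,E:car2-GO,S:wait,W:car4-GO | queues: N=0 E=3 S=0 W=1
Step 4 [EW]: N:wait,E:car3-GO,S:wait,W:car7-GO | queues: N=0 E=2 S=0 W=0

N: empty
E: 5 8
S: empty
W: empty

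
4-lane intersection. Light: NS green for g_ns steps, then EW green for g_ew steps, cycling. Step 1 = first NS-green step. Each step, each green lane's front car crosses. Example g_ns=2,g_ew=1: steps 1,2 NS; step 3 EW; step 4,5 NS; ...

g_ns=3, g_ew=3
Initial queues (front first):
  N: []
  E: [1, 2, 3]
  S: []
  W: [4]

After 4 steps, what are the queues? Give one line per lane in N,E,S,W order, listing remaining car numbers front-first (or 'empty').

Step 1 [NS]: N:empty,E:wait,S:empty,W:wait | queues: N=0 E=3 S=0 W=1
Step 2 [NS]: N:empty,E:wait,S:empty,W:wait | queues: N=0 E=3 S=0 W=1
Step 3 [NS]: N:empty,E:wait,S:empty,W:wait | queues: N=0 E=3 S=0 W=1
Step 4 [EW]: N:wait,E:car1-GO,S:wait,W:car4-GO | queues: N=0 E=2 S=0 W=0

N: empty
E: 2 3
S: empty
W: empty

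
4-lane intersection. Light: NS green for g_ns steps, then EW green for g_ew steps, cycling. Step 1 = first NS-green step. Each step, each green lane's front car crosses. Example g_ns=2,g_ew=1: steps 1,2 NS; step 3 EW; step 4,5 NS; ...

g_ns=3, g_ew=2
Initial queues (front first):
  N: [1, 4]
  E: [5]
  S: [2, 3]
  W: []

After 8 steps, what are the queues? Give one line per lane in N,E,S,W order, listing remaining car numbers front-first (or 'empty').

Step 1 [NS]: N:car1-GO,E:wait,S:car2-GO,W:wait | queues: N=1 E=1 S=1 W=0
Step 2 [NS]: N:car4-GO,E:wait,S:car3-GO,W:wait | queues: N=0 E=1 S=0 W=0
Step 3 [NS]: N:empty,E:wait,S:empty,W:wait | queues: N=0 E=1 S=0 W=0
Step 4 [EW]: N:wait,E:car5-GO,S:wait,W:empty | queues: N=0 E=0 S=0 W=0

N: empty
E: empty
S: empty
W: empty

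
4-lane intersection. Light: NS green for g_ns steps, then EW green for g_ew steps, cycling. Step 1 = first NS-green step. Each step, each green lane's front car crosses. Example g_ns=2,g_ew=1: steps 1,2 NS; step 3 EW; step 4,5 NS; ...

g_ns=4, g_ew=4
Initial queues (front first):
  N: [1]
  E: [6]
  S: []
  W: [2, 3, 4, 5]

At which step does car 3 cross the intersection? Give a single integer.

Step 1 [NS]: N:car1-GO,E:wait,S:empty,W:wait | queues: N=0 E=1 S=0 W=4
Step 2 [NS]: N:empty,E:wait,S:empty,W:wait | queues: N=0 E=1 S=0 W=4
Step 3 [NS]: N:empty,E:wait,S:empty,W:wait | queues: N=0 E=1 S=0 W=4
Step 4 [NS]: N:empty,E:wait,S:empty,W:wait | queues: N=0 E=1 S=0 W=4
Step 5 [EW]: N:wait,E:car6-GO,S:wait,W:car2-GO | queues: N=0 E=0 S=0 W=3
Step 6 [EW]: N:wait,E:empty,S:wait,W:car3-GO | queues: N=0 E=0 S=0 W=2
Step 7 [EW]: N:wait,E:empty,S:wait,W:car4-GO | queues: N=0 E=0 S=0 W=1
Step 8 [EW]: N:wait,E:empty,S:wait,W:car5-GO | queues: N=0 E=0 S=0 W=0
Car 3 crosses at step 6

6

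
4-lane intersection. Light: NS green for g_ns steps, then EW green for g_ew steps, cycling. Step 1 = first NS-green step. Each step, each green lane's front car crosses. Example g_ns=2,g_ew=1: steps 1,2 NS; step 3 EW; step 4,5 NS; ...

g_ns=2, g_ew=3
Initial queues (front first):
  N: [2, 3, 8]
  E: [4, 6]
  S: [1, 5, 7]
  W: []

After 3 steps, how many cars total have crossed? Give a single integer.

Answer: 5

Derivation:
Step 1 [NS]: N:car2-GO,E:wait,S:car1-GO,W:wait | queues: N=2 E=2 S=2 W=0
Step 2 [NS]: N:car3-GO,E:wait,S:car5-GO,W:wait | queues: N=1 E=2 S=1 W=0
Step 3 [EW]: N:wait,E:car4-GO,S:wait,W:empty | queues: N=1 E=1 S=1 W=0
Cars crossed by step 3: 5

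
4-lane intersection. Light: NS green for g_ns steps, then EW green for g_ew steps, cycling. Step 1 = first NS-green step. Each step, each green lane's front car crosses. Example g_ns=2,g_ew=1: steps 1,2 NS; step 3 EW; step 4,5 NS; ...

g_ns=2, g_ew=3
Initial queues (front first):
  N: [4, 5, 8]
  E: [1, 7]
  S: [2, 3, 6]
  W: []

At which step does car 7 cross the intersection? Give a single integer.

Step 1 [NS]: N:car4-GO,E:wait,S:car2-GO,W:wait | queues: N=2 E=2 S=2 W=0
Step 2 [NS]: N:car5-GO,E:wait,S:car3-GO,W:wait | queues: N=1 E=2 S=1 W=0
Step 3 [EW]: N:wait,E:car1-GO,S:wait,W:empty | queues: N=1 E=1 S=1 W=0
Step 4 [EW]: N:wait,E:car7-GO,S:wait,W:empty | queues: N=1 E=0 S=1 W=0
Step 5 [EW]: N:wait,E:empty,S:wait,W:empty | queues: N=1 E=0 S=1 W=0
Step 6 [NS]: N:car8-GO,E:wait,S:car6-GO,W:wait | queues: N=0 E=0 S=0 W=0
Car 7 crosses at step 4

4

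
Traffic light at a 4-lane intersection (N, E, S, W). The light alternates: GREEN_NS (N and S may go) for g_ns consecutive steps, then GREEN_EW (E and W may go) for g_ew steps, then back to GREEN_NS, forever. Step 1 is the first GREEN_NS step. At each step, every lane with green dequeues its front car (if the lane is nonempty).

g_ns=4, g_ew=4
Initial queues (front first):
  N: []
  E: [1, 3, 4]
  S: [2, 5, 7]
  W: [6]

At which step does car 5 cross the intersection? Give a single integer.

Step 1 [NS]: N:empty,E:wait,S:car2-GO,W:wait | queues: N=0 E=3 S=2 W=1
Step 2 [NS]: N:empty,E:wait,S:car5-GO,W:wait | queues: N=0 E=3 S=1 W=1
Step 3 [NS]: N:empty,E:wait,S:car7-GO,W:wait | queues: N=0 E=3 S=0 W=1
Step 4 [NS]: N:empty,E:wait,S:empty,W:wait | queues: N=0 E=3 S=0 W=1
Step 5 [EW]: N:wait,E:car1-GO,S:wait,W:car6-GO | queues: N=0 E=2 S=0 W=0
Step 6 [EW]: N:wait,E:car3-GO,S:wait,W:empty | queues: N=0 E=1 S=0 W=0
Step 7 [EW]: N:wait,E:car4-GO,S:wait,W:empty | queues: N=0 E=0 S=0 W=0
Car 5 crosses at step 2

2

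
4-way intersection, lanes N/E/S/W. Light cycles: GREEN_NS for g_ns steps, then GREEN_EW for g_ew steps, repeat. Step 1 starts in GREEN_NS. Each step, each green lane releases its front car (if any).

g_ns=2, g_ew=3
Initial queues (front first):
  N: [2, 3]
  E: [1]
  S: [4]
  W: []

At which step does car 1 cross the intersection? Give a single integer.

Step 1 [NS]: N:car2-GO,E:wait,S:car4-GO,W:wait | queues: N=1 E=1 S=0 W=0
Step 2 [NS]: N:car3-GO,E:wait,S:empty,W:wait | queues: N=0 E=1 S=0 W=0
Step 3 [EW]: N:wait,E:car1-GO,S:wait,W:empty | queues: N=0 E=0 S=0 W=0
Car 1 crosses at step 3

3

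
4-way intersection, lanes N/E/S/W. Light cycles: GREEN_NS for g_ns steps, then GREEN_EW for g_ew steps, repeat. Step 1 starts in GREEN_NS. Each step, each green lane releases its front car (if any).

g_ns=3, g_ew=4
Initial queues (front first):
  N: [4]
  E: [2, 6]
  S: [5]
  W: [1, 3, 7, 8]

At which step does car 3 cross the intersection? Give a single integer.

Step 1 [NS]: N:car4-GO,E:wait,S:car5-GO,W:wait | queues: N=0 E=2 S=0 W=4
Step 2 [NS]: N:empty,E:wait,S:empty,W:wait | queues: N=0 E=2 S=0 W=4
Step 3 [NS]: N:empty,E:wait,S:empty,W:wait | queues: N=0 E=2 S=0 W=4
Step 4 [EW]: N:wait,E:car2-GO,S:wait,W:car1-GO | queues: N=0 E=1 S=0 W=3
Step 5 [EW]: N:wait,E:car6-GO,S:wait,W:car3-GO | queues: N=0 E=0 S=0 W=2
Step 6 [EW]: N:wait,E:empty,S:wait,W:car7-GO | queues: N=0 E=0 S=0 W=1
Step 7 [EW]: N:wait,E:empty,S:wait,W:car8-GO | queues: N=0 E=0 S=0 W=0
Car 3 crosses at step 5

5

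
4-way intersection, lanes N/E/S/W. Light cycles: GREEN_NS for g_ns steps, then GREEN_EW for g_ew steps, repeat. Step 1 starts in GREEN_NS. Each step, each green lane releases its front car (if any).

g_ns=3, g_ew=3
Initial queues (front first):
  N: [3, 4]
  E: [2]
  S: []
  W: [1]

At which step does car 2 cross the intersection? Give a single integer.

Step 1 [NS]: N:car3-GO,E:wait,S:empty,W:wait | queues: N=1 E=1 S=0 W=1
Step 2 [NS]: N:car4-GO,E:wait,S:empty,W:wait | queues: N=0 E=1 S=0 W=1
Step 3 [NS]: N:empty,E:wait,S:empty,W:wait | queues: N=0 E=1 S=0 W=1
Step 4 [EW]: N:wait,E:car2-GO,S:wait,W:car1-GO | queues: N=0 E=0 S=0 W=0
Car 2 crosses at step 4

4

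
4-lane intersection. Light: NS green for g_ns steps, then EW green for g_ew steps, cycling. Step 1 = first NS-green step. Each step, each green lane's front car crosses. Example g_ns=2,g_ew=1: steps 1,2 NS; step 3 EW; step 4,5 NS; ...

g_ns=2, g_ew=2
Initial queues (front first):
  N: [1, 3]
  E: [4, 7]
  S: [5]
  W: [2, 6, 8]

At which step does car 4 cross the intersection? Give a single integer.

Step 1 [NS]: N:car1-GO,E:wait,S:car5-GO,W:wait | queues: N=1 E=2 S=0 W=3
Step 2 [NS]: N:car3-GO,E:wait,S:empty,W:wait | queues: N=0 E=2 S=0 W=3
Step 3 [EW]: N:wait,E:car4-GO,S:wait,W:car2-GO | queues: N=0 E=1 S=0 W=2
Step 4 [EW]: N:wait,E:car7-GO,S:wait,W:car6-GO | queues: N=0 E=0 S=0 W=1
Step 5 [NS]: N:empty,E:wait,S:empty,W:wait | queues: N=0 E=0 S=0 W=1
Step 6 [NS]: N:empty,E:wait,S:empty,W:wait | queues: N=0 E=0 S=0 W=1
Step 7 [EW]: N:wait,E:empty,S:wait,W:car8-GO | queues: N=0 E=0 S=0 W=0
Car 4 crosses at step 3

3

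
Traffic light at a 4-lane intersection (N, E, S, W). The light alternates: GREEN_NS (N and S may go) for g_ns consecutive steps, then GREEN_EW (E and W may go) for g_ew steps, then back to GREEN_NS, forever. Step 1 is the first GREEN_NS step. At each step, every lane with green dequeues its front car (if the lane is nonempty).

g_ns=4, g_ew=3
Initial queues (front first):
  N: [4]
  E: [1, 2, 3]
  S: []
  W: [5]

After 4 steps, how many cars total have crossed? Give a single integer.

Step 1 [NS]: N:car4-GO,E:wait,S:empty,W:wait | queues: N=0 E=3 S=0 W=1
Step 2 [NS]: N:empty,E:wait,S:empty,W:wait | queues: N=0 E=3 S=0 W=1
Step 3 [NS]: N:empty,E:wait,S:empty,W:wait | queues: N=0 E=3 S=0 W=1
Step 4 [NS]: N:empty,E:wait,S:empty,W:wait | queues: N=0 E=3 S=0 W=1
Cars crossed by step 4: 1

Answer: 1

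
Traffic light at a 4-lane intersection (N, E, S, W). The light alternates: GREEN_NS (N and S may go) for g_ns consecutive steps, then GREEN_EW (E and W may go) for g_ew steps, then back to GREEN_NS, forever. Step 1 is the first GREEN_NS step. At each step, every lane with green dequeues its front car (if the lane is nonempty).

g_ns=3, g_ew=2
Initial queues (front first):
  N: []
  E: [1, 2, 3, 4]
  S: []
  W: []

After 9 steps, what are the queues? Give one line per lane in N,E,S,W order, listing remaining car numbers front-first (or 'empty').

Step 1 [NS]: N:empty,E:wait,S:empty,W:wait | queues: N=0 E=4 S=0 W=0
Step 2 [NS]: N:empty,E:wait,S:empty,W:wait | queues: N=0 E=4 S=0 W=0
Step 3 [NS]: N:empty,E:wait,S:empty,W:wait | queues: N=0 E=4 S=0 W=0
Step 4 [EW]: N:wait,E:car1-GO,S:wait,W:empty | queues: N=0 E=3 S=0 W=0
Step 5 [EW]: N:wait,E:car2-GO,S:wait,W:empty | queues: N=0 E=2 S=0 W=0
Step 6 [NS]: N:empty,E:wait,S:empty,W:wait | queues: N=0 E=2 S=0 W=0
Step 7 [NS]: N:empty,E:wait,S:empty,W:wait | queues: N=0 E=2 S=0 W=0
Step 8 [NS]: N:empty,E:wait,S:empty,W:wait | queues: N=0 E=2 S=0 W=0
Step 9 [EW]: N:wait,E:car3-GO,S:wait,W:empty | queues: N=0 E=1 S=0 W=0

N: empty
E: 4
S: empty
W: empty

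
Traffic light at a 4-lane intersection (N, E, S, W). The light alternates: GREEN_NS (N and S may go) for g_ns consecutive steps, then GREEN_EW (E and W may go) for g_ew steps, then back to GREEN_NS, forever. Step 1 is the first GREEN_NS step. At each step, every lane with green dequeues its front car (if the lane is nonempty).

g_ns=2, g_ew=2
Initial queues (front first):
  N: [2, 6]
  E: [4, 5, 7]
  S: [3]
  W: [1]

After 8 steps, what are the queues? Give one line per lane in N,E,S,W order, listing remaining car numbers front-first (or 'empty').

Step 1 [NS]: N:car2-GO,E:wait,S:car3-GO,W:wait | queues: N=1 E=3 S=0 W=1
Step 2 [NS]: N:car6-GO,E:wait,S:empty,W:wait | queues: N=0 E=3 S=0 W=1
Step 3 [EW]: N:wait,E:car4-GO,S:wait,W:car1-GO | queues: N=0 E=2 S=0 W=0
Step 4 [EW]: N:wait,E:car5-GO,S:wait,W:empty | queues: N=0 E=1 S=0 W=0
Step 5 [NS]: N:empty,E:wait,S:empty,W:wait | queues: N=0 E=1 S=0 W=0
Step 6 [NS]: N:empty,E:wait,S:empty,W:wait | queues: N=0 E=1 S=0 W=0
Step 7 [EW]: N:wait,E:car7-GO,S:wait,W:empty | queues: N=0 E=0 S=0 W=0

N: empty
E: empty
S: empty
W: empty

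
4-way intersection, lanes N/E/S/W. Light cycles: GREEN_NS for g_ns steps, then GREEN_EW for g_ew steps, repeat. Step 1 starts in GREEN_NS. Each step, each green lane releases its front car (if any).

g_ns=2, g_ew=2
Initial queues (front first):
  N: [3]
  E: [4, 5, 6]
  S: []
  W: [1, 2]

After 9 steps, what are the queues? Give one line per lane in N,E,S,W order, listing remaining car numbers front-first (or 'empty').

Step 1 [NS]: N:car3-GO,E:wait,S:empty,W:wait | queues: N=0 E=3 S=0 W=2
Step 2 [NS]: N:empty,E:wait,S:empty,W:wait | queues: N=0 E=3 S=0 W=2
Step 3 [EW]: N:wait,E:car4-GO,S:wait,W:car1-GO | queues: N=0 E=2 S=0 W=1
Step 4 [EW]: N:wait,E:car5-GO,S:wait,W:car2-GO | queues: N=0 E=1 S=0 W=0
Step 5 [NS]: N:empty,E:wait,S:empty,W:wait | queues: N=0 E=1 S=0 W=0
Step 6 [NS]: N:empty,E:wait,S:empty,W:wait | queues: N=0 E=1 S=0 W=0
Step 7 [EW]: N:wait,E:car6-GO,S:wait,W:empty | queues: N=0 E=0 S=0 W=0

N: empty
E: empty
S: empty
W: empty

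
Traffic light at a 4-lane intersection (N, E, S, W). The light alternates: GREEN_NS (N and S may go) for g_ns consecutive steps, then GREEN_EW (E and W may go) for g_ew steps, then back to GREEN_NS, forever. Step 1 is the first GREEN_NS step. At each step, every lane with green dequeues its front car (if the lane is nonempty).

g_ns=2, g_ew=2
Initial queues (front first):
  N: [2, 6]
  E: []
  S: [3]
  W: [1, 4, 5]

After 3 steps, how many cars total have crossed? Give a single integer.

Answer: 4

Derivation:
Step 1 [NS]: N:car2-GO,E:wait,S:car3-GO,W:wait | queues: N=1 E=0 S=0 W=3
Step 2 [NS]: N:car6-GO,E:wait,S:empty,W:wait | queues: N=0 E=0 S=0 W=3
Step 3 [EW]: N:wait,E:empty,S:wait,W:car1-GO | queues: N=0 E=0 S=0 W=2
Cars crossed by step 3: 4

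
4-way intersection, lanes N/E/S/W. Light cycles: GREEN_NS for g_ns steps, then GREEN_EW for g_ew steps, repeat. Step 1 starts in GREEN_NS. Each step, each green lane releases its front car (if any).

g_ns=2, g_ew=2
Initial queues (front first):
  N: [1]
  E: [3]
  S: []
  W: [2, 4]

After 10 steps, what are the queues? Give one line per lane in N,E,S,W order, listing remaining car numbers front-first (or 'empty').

Step 1 [NS]: N:car1-GO,E:wait,S:empty,W:wait | queues: N=0 E=1 S=0 W=2
Step 2 [NS]: N:empty,E:wait,S:empty,W:wait | queues: N=0 E=1 S=0 W=2
Step 3 [EW]: N:wait,E:car3-GO,S:wait,W:car2-GO | queues: N=0 E=0 S=0 W=1
Step 4 [EW]: N:wait,E:empty,S:wait,W:car4-GO | queues: N=0 E=0 S=0 W=0

N: empty
E: empty
S: empty
W: empty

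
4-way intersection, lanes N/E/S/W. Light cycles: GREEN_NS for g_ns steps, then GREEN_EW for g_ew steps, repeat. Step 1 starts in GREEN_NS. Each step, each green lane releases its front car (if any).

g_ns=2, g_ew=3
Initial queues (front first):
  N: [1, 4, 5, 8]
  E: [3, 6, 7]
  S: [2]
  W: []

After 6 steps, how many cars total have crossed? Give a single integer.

Answer: 7

Derivation:
Step 1 [NS]: N:car1-GO,E:wait,S:car2-GO,W:wait | queues: N=3 E=3 S=0 W=0
Step 2 [NS]: N:car4-GO,E:wait,S:empty,W:wait | queues: N=2 E=3 S=0 W=0
Step 3 [EW]: N:wait,E:car3-GO,S:wait,W:empty | queues: N=2 E=2 S=0 W=0
Step 4 [EW]: N:wait,E:car6-GO,S:wait,W:empty | queues: N=2 E=1 S=0 W=0
Step 5 [EW]: N:wait,E:car7-GO,S:wait,W:empty | queues: N=2 E=0 S=0 W=0
Step 6 [NS]: N:car5-GO,E:wait,S:empty,W:wait | queues: N=1 E=0 S=0 W=0
Cars crossed by step 6: 7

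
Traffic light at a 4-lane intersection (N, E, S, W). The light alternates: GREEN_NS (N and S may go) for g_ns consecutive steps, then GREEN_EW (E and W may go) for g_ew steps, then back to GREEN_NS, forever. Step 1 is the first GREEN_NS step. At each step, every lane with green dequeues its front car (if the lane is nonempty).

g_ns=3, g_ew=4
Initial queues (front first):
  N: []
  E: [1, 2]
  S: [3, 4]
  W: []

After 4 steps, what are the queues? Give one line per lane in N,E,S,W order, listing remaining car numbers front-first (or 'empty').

Step 1 [NS]: N:empty,E:wait,S:car3-GO,W:wait | queues: N=0 E=2 S=1 W=0
Step 2 [NS]: N:empty,E:wait,S:car4-GO,W:wait | queues: N=0 E=2 S=0 W=0
Step 3 [NS]: N:empty,E:wait,S:empty,W:wait | queues: N=0 E=2 S=0 W=0
Step 4 [EW]: N:wait,E:car1-GO,S:wait,W:empty | queues: N=0 E=1 S=0 W=0

N: empty
E: 2
S: empty
W: empty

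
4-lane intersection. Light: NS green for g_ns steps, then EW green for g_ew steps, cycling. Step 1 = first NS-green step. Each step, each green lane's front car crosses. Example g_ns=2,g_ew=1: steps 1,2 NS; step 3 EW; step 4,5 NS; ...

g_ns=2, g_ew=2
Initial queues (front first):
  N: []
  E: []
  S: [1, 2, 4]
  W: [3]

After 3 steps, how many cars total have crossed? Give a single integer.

Step 1 [NS]: N:empty,E:wait,S:car1-GO,W:wait | queues: N=0 E=0 S=2 W=1
Step 2 [NS]: N:empty,E:wait,S:car2-GO,W:wait | queues: N=0 E=0 S=1 W=1
Step 3 [EW]: N:wait,E:empty,S:wait,W:car3-GO | queues: N=0 E=0 S=1 W=0
Cars crossed by step 3: 3

Answer: 3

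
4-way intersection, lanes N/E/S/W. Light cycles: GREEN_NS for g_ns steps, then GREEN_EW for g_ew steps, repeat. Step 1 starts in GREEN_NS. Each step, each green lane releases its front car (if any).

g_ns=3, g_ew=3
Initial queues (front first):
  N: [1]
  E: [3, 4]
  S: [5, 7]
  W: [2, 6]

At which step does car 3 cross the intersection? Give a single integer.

Step 1 [NS]: N:car1-GO,E:wait,S:car5-GO,W:wait | queues: N=0 E=2 S=1 W=2
Step 2 [NS]: N:empty,E:wait,S:car7-GO,W:wait | queues: N=0 E=2 S=0 W=2
Step 3 [NS]: N:empty,E:wait,S:empty,W:wait | queues: N=0 E=2 S=0 W=2
Step 4 [EW]: N:wait,E:car3-GO,S:wait,W:car2-GO | queues: N=0 E=1 S=0 W=1
Step 5 [EW]: N:wait,E:car4-GO,S:wait,W:car6-GO | queues: N=0 E=0 S=0 W=0
Car 3 crosses at step 4

4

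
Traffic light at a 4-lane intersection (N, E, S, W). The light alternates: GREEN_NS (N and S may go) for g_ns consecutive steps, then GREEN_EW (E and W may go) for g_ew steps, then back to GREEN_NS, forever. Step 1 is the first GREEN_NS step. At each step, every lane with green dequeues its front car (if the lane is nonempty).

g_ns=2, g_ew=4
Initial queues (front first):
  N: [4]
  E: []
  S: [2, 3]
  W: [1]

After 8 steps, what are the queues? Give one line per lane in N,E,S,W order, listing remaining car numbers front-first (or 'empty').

Step 1 [NS]: N:car4-GO,E:wait,S:car2-GO,W:wait | queues: N=0 E=0 S=1 W=1
Step 2 [NS]: N:empty,E:wait,S:car3-GO,W:wait | queues: N=0 E=0 S=0 W=1
Step 3 [EW]: N:wait,E:empty,S:wait,W:car1-GO | queues: N=0 E=0 S=0 W=0

N: empty
E: empty
S: empty
W: empty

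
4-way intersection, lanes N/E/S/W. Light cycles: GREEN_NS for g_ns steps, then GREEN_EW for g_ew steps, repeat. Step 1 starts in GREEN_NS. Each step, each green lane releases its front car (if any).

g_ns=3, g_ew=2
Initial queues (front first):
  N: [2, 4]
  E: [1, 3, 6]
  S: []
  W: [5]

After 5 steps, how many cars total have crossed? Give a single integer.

Answer: 5

Derivation:
Step 1 [NS]: N:car2-GO,E:wait,S:empty,W:wait | queues: N=1 E=3 S=0 W=1
Step 2 [NS]: N:car4-GO,E:wait,S:empty,W:wait | queues: N=0 E=3 S=0 W=1
Step 3 [NS]: N:empty,E:wait,S:empty,W:wait | queues: N=0 E=3 S=0 W=1
Step 4 [EW]: N:wait,E:car1-GO,S:wait,W:car5-GO | queues: N=0 E=2 S=0 W=0
Step 5 [EW]: N:wait,E:car3-GO,S:wait,W:empty | queues: N=0 E=1 S=0 W=0
Cars crossed by step 5: 5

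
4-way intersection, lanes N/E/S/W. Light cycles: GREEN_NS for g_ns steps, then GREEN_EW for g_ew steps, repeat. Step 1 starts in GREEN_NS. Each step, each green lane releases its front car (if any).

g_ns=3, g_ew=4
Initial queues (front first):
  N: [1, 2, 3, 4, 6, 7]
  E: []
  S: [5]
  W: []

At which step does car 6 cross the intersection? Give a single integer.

Step 1 [NS]: N:car1-GO,E:wait,S:car5-GO,W:wait | queues: N=5 E=0 S=0 W=0
Step 2 [NS]: N:car2-GO,E:wait,S:empty,W:wait | queues: N=4 E=0 S=0 W=0
Step 3 [NS]: N:car3-GO,E:wait,S:empty,W:wait | queues: N=3 E=0 S=0 W=0
Step 4 [EW]: N:wait,E:empty,S:wait,W:empty | queues: N=3 E=0 S=0 W=0
Step 5 [EW]: N:wait,E:empty,S:wait,W:empty | queues: N=3 E=0 S=0 W=0
Step 6 [EW]: N:wait,E:empty,S:wait,W:empty | queues: N=3 E=0 S=0 W=0
Step 7 [EW]: N:wait,E:empty,S:wait,W:empty | queues: N=3 E=0 S=0 W=0
Step 8 [NS]: N:car4-GO,E:wait,S:empty,W:wait | queues: N=2 E=0 S=0 W=0
Step 9 [NS]: N:car6-GO,E:wait,S:empty,W:wait | queues: N=1 E=0 S=0 W=0
Step 10 [NS]: N:car7-GO,E:wait,S:empty,W:wait | queues: N=0 E=0 S=0 W=0
Car 6 crosses at step 9

9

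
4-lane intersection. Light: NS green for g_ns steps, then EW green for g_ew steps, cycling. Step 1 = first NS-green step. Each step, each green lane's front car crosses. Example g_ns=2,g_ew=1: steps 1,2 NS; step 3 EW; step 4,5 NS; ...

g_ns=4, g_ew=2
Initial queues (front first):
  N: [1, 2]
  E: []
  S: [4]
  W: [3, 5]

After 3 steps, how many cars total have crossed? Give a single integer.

Answer: 3

Derivation:
Step 1 [NS]: N:car1-GO,E:wait,S:car4-GO,W:wait | queues: N=1 E=0 S=0 W=2
Step 2 [NS]: N:car2-GO,E:wait,S:empty,W:wait | queues: N=0 E=0 S=0 W=2
Step 3 [NS]: N:empty,E:wait,S:empty,W:wait | queues: N=0 E=0 S=0 W=2
Cars crossed by step 3: 3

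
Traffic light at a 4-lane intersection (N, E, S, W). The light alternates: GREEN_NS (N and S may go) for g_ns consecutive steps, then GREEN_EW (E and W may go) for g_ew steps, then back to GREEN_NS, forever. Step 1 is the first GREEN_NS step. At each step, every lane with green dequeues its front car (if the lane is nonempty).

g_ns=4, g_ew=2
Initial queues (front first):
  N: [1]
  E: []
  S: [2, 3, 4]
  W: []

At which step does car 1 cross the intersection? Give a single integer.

Step 1 [NS]: N:car1-GO,E:wait,S:car2-GO,W:wait | queues: N=0 E=0 S=2 W=0
Step 2 [NS]: N:empty,E:wait,S:car3-GO,W:wait | queues: N=0 E=0 S=1 W=0
Step 3 [NS]: N:empty,E:wait,S:car4-GO,W:wait | queues: N=0 E=0 S=0 W=0
Car 1 crosses at step 1

1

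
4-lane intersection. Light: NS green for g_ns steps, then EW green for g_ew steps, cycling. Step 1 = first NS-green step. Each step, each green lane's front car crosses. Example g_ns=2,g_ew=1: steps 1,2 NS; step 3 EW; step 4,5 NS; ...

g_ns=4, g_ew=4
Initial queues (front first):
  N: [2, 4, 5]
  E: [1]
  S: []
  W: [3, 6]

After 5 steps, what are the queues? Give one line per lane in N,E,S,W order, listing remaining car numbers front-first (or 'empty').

Step 1 [NS]: N:car2-GO,E:wait,S:empty,W:wait | queues: N=2 E=1 S=0 W=2
Step 2 [NS]: N:car4-GO,E:wait,S:empty,W:wait | queues: N=1 E=1 S=0 W=2
Step 3 [NS]: N:car5-GO,E:wait,S:empty,W:wait | queues: N=0 E=1 S=0 W=2
Step 4 [NS]: N:empty,E:wait,S:empty,W:wait | queues: N=0 E=1 S=0 W=2
Step 5 [EW]: N:wait,E:car1-GO,S:wait,W:car3-GO | queues: N=0 E=0 S=0 W=1

N: empty
E: empty
S: empty
W: 6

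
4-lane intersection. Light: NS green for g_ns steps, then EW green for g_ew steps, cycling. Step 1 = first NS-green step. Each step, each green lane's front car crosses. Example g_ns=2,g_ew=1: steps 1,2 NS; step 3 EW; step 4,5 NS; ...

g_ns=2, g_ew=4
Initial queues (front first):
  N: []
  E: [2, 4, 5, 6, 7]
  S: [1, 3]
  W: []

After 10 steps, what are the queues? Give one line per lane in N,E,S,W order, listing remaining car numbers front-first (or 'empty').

Step 1 [NS]: N:empty,E:wait,S:car1-GO,W:wait | queues: N=0 E=5 S=1 W=0
Step 2 [NS]: N:empty,E:wait,S:car3-GO,W:wait | queues: N=0 E=5 S=0 W=0
Step 3 [EW]: N:wait,E:car2-GO,S:wait,W:empty | queues: N=0 E=4 S=0 W=0
Step 4 [EW]: N:wait,E:car4-GO,S:wait,W:empty | queues: N=0 E=3 S=0 W=0
Step 5 [EW]: N:wait,E:car5-GO,S:wait,W:empty | queues: N=0 E=2 S=0 W=0
Step 6 [EW]: N:wait,E:car6-GO,S:wait,W:empty | queues: N=0 E=1 S=0 W=0
Step 7 [NS]: N:empty,E:wait,S:empty,W:wait | queues: N=0 E=1 S=0 W=0
Step 8 [NS]: N:empty,E:wait,S:empty,W:wait | queues: N=0 E=1 S=0 W=0
Step 9 [EW]: N:wait,E:car7-GO,S:wait,W:empty | queues: N=0 E=0 S=0 W=0

N: empty
E: empty
S: empty
W: empty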